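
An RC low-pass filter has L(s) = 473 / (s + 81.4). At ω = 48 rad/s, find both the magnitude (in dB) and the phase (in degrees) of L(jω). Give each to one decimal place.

|j48 + 81.4| = √(48² + 81.4²) = 94.5
|L(j48)| = 473 / 94.5 = 5.0054
20 log₁₀(5.0054) = 13.99 dB
∠(j48 + 81.4) = arctan(48/81.4) = 30.53°
∠L(j48) = −30.53° = -30.53°

|L| = 14.0 dB, ∠L = -30.5 deg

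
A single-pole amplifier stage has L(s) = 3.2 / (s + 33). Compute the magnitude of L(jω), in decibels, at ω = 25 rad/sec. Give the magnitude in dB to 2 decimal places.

|j25 + 33| = √(25² + 33²) = 41.4
|L(j25)| = 3.2 / 41.4 = 0.077294
20 log₁₀(0.077294) = -22.237 dB

-22.24 dB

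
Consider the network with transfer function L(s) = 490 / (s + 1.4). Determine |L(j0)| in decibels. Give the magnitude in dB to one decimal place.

L(0) = 490 / 1.4 = 350
20 log₁₀(350) = 50.88 dB

50.9 dB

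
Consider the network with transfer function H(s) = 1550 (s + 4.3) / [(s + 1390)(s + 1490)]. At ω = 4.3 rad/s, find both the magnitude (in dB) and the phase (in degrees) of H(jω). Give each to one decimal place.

|H| = -46.8 dB, ∠H = 44.7°

|j4.3 + 4.3| = √(4.3² + 4.3²) = 6.081
|j4.3 + 1390| = √(4.3² + 1390²) = 1390
|j4.3 + 1490| = √(4.3² + 1490²) = 1490
|H(j4.3)| = 1550 × 6.081 / (1390 × 1490) = 0.004551
20 log₁₀(0.004551) = -46.84 dB
∠(j4.3 + 4.3) = arctan(4.3/4.3) = 45.00°
∠(j4.3 + 1390) = arctan(4.3/1390) = 0.18°
∠(j4.3 + 1490) = arctan(4.3/1490) = 0.17°
∠H(j4.3) = 45.00° − (0.18° + 0.17°) = 44.66°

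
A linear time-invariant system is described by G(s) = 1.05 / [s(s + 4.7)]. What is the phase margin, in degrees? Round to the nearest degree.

87°

Gain crossover: |G(jω)| = 1 at ω ≈ 0.223 rad/s.
∠G(j0.223) = −90° − arctan(0.223/4.7) ≈ -92.72°
PM = 180° + (-92.72°) = 87.28°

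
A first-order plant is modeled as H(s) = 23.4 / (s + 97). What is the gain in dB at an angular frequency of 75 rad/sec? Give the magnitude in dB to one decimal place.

-14.4 dB

|j75 + 97| = √(75² + 97²) = 122.6
|H(j75)| = 23.4 / 122.6 = 0.19084
20 log₁₀(0.19084) = -14.39 dB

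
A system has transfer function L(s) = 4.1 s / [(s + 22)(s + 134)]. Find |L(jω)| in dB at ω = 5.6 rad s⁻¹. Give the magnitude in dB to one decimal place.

|j5.6| = 5.6
|j5.6 + 22| = √(5.6² + 22²) = 22.7
|j5.6 + 134| = √(5.6² + 134²) = 134.1
|L(j5.6)| = 4.1 × 5.6 / (22.7 × 134.1) = 0.0075411
20 log₁₀(0.0075411) = -42.45 dB

-42.5 dB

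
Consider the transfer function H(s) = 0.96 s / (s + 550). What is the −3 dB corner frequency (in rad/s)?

550 rad/s

For a single-pole high-pass, the −3 dB point is at the pole: ω = 550 rad/s.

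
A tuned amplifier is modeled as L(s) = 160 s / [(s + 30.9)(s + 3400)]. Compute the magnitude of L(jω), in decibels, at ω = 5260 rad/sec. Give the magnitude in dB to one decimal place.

-31.9 dB

|j5260| = 5260
|j5260 + 30.9| = √(5260² + 30.9²) = 5260
|j5260 + 3400| = √(5260² + 3400²) = 6263
|L(j5260)| = 160 × 5260 / (5260 × 6263) = 0.025546
20 log₁₀(0.025546) = -31.85 dB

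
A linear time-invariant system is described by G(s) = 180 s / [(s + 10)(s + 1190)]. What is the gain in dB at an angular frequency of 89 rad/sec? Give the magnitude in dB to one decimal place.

|j89| = 89
|j89 + 10| = √(89² + 10²) = 89.56
|j89 + 1190| = √(89² + 1190²) = 1193
|G(j89)| = 180 × 89 / (89.56 × 1193) = 0.1499
20 log₁₀(0.1499) = -16.48 dB

-16.5 dB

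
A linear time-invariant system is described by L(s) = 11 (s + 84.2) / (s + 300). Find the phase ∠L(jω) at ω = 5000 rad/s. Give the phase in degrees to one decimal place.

2.5°

∠(j5000 + 84.2) = arctan(5000/84.2) = 89.04°
∠(j5000 + 300) = arctan(5000/300) = 86.57°
∠L(j5000) = 89.04° − 86.57° = 2.47°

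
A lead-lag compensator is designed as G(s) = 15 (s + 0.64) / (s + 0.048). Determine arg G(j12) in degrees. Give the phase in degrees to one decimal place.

∠(j12 + 0.64) = arctan(12/0.64) = 86.95°
∠(j12 + 0.048) = arctan(12/0.048) = 89.77°
∠G(j12) = 86.95° − 89.77° = -2.82°

-2.8°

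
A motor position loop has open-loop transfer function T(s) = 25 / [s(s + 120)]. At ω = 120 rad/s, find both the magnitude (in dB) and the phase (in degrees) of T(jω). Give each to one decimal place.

|j120 + 120| = √(120² + 120²) = 169.7
|j120| = 120
|T(j120)| = 25 / (169.7 × 120) = 0.0012276
20 log₁₀(0.0012276) = -58.22 dB
∠(j120 + 120) = arctan(120/120) = 45.00°
∠(j120) = 90.00°
∠T(j120) = − (45.00° + 90.00°) = -135.00°

|T| = -58.2 dB, ∠T = -135.0°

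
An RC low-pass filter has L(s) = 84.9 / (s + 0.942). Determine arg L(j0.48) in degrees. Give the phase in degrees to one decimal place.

-27.0°

∠(j0.48 + 0.942) = arctan(0.48/0.942) = 27.00°
∠L(j0.48) = −27.00° = -27.00°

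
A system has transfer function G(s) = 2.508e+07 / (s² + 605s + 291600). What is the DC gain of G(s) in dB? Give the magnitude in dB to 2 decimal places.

G(0) = 2.508e+07 / 291600 = 86.008
20 log₁₀(86.008) = 38.691 dB

38.69 dB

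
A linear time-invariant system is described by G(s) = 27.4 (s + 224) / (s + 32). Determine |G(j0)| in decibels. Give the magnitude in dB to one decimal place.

45.7 dB

G(0) = 27.4 × 224 / 32 = 191.8
20 log₁₀(191.8) = 45.66 dB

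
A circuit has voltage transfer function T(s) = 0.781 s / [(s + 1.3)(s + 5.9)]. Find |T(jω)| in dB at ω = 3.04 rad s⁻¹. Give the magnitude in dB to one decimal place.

-19.3 dB

|j3.04| = 3.04
|j3.04 + 1.3| = √(3.04² + 1.3²) = 3.306
|j3.04 + 5.9| = √(3.04² + 5.9²) = 6.637
|T(j3.04)| = 0.781 × 3.04 / (3.306 × 6.637) = 0.10819
20 log₁₀(0.10819) = -19.32 dB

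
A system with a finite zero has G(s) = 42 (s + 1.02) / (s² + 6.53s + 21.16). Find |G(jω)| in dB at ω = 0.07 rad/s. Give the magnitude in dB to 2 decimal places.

|j0.07 + 1.02| = √(0.07² + 1.02²) = 1.022
|(j0.07)² + 6.53(j0.07) + 21.16| = |21.155 + j0.4571| = 21.16
|G(j0.07)| = 42 × 1.022 / 21.16 = 2.0293
20 log₁₀(2.0293) = 6.147 dB

6.15 dB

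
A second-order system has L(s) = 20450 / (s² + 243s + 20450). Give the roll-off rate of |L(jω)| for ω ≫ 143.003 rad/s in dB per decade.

-40 dB/decade

With 0 zeros and 2 poles, the high-frequency asymptotic slope is 20 × (0 − 2) = -40 dB/decade.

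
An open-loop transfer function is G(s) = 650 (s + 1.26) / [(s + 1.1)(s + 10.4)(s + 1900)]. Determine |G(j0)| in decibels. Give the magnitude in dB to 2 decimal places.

-28.48 dB

G(0) = 650 × 1.26 / (1.1 × 10.4 × 1900) = 0.037679
20 log₁₀(0.037679) = -28.478 dB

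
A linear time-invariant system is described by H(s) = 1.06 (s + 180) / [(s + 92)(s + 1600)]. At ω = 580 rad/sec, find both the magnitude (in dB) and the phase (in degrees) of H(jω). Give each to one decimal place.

|H| = -63.8 dB, ∠H = -28.2°

|j580 + 180| = √(580² + 180²) = 607.3
|j580 + 92| = √(580² + 92²) = 587.3
|j580 + 1600| = √(580² + 1600²) = 1702
|H(j580)| = 1.06 × 607.3 / (587.3 × 1702) = 0.00064409
20 log₁₀(0.00064409) = -63.82 dB
∠(j580 + 180) = arctan(580/180) = 72.76°
∠(j580 + 92) = arctan(580/92) = 80.99°
∠(j580 + 1600) = arctan(580/1600) = 19.93°
∠H(j580) = 72.76° − (80.99° + 19.93°) = -28.15°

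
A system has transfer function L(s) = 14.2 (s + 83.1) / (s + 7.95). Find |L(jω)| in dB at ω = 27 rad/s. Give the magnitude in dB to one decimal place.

|j27 + 83.1| = √(27² + 83.1²) = 87.38
|j27 + 7.95| = √(27² + 7.95²) = 28.15
|L(j27)| = 14.2 × 87.38 / 28.15 = 44.082
20 log₁₀(44.082) = 32.89 dB

32.9 dB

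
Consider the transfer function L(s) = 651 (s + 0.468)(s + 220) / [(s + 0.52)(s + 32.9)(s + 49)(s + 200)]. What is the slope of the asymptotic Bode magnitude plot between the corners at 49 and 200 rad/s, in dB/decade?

-40 dB/decade

In this band the factors already past their corner are: zero at 0.468, pole at 0.52, pole at 32.9, pole at 49; net slope = -40 dB/decade.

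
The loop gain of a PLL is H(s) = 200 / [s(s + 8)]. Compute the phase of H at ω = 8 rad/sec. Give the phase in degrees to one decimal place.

∠(j8 + 8) = arctan(8/8) = 45.00°
∠(j8) = 90.00°
∠H(j8) = − (45.00° + 90.00°) = -135.00°

-135.0 deg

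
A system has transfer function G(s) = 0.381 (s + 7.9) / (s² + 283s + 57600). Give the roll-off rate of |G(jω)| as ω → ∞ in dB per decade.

With 1 zero and 2 poles, the high-frequency asymptotic slope is 20 × (1 − 2) = -20 dB/decade.

-20 dB/decade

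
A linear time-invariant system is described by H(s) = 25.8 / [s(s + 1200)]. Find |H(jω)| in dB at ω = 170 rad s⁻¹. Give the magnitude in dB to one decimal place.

-78.0 dB

|j170 + 1200| = √(170² + 1200²) = 1212
|j170| = 170
|H(j170)| = 25.8 / (1212 × 170) = 0.00012522
20 log₁₀(0.00012522) = -78.05 dB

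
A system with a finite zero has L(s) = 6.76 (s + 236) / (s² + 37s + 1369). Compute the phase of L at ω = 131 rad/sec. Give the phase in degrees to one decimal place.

-133.9°

∠(j131 + 236) = arctan(131/236) = 29.03°
∠[(j131)² + 37(j131) + 1369] = ∠[-15792 + j4847] = 162.94°
∠L(j131) = 29.03° − 162.94° = -133.90°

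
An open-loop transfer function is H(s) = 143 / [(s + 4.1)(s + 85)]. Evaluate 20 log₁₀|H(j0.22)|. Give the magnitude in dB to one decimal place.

|j0.22 + 4.1| = √(0.22² + 4.1²) = 4.106
|j0.22 + 85| = √(0.22² + 85²) = 85
|H(j0.22)| = 143 / (4.106 × 85) = 0.40974
20 log₁₀(0.40974) = -7.75 dB

-7.7 dB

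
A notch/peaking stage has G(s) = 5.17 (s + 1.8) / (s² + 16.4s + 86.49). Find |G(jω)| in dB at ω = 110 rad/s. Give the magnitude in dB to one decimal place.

|j110 + 1.8| = √(110² + 1.8²) = 110
|(j110)² + 16.4(j110) + 86.49| = |-12014 + j1804| = 1.215e+04
|G(j110)| = 5.17 × 110 / 1.215e+04 = 0.04682
20 log₁₀(0.04682) = -26.59 dB

-26.6 dB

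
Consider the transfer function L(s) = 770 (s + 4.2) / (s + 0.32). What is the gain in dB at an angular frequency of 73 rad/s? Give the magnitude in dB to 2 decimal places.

57.74 dB

|j73 + 4.2| = √(73² + 4.2²) = 73.12
|j73 + 0.32| = √(73² + 0.32²) = 73
|L(j73)| = 770 × 73.12 / 73 = 771.27
20 log₁₀(771.27) = 57.744 dB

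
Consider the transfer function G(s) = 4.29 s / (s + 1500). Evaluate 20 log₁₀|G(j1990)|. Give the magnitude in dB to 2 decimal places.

|j1990| = 1990
|j1990 + 1500| = √(1990² + 1500²) = 2492
|G(j1990)| = 4.29 × 1990 / 2492 = 3.4258
20 log₁₀(3.4258) = 10.695 dB

10.70 dB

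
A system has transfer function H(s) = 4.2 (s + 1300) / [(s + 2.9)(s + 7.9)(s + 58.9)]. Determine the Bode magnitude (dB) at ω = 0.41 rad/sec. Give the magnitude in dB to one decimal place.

12.0 dB

|j0.41 + 1300| = √(0.41² + 1300²) = 1300
|j0.41 + 2.9| = √(0.41² + 2.9²) = 2.929
|j0.41 + 7.9| = √(0.41² + 7.9²) = 7.911
|j0.41 + 58.9| = √(0.41² + 58.9²) = 58.9
|H(j0.41)| = 4.2 × 1300 / (2.929 × 7.911 × 58.9) = 4.0009
20 log₁₀(4.0009) = 12.04 dB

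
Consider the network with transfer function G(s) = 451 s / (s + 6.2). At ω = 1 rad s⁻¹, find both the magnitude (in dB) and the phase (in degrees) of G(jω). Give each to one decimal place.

|G| = 37.1 dB, ∠G = 80.8°

|j1| = 1
|j1 + 6.2| = √(1² + 6.2²) = 6.28
|G(j1)| = 451 × 1 / 6.28 = 71.814
20 log₁₀(71.814) = 37.12 dB
∠(j1) = 90.00°
∠(j1 + 6.2) = arctan(1/6.2) = 9.16°
∠G(j1) = 90.00° − 9.16° = 80.84°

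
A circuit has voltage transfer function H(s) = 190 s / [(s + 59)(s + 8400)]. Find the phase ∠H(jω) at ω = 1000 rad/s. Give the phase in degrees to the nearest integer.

-3°

∠(j1000) = 90.00°
∠(j1000 + 59) = arctan(1000/59) = 86.62°
∠(j1000 + 8400) = arctan(1000/8400) = 6.79°
∠H(j1000) = 90.00° − (86.62° + 6.79°) = -3.41°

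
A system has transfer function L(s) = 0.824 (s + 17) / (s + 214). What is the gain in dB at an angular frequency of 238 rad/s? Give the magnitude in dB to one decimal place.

|j238 + 17| = √(238² + 17²) = 238.6
|j238 + 214| = √(238² + 214²) = 320.1
|L(j238)| = 0.824 × 238.6 / 320.1 = 0.61429
20 log₁₀(0.61429) = -4.23 dB

-4.2 dB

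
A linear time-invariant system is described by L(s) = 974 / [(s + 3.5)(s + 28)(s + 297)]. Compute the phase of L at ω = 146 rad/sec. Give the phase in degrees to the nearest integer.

∠(j146 + 3.5) = arctan(146/3.5) = 88.63°
∠(j146 + 28) = arctan(146/28) = 79.14°
∠(j146 + 297) = arctan(146/297) = 26.18°
∠L(j146) = − (88.63° + 79.14° + 26.18°) = -193.95°

-194°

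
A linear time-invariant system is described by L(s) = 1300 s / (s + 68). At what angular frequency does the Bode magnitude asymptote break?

68 rad/sec

The single real pole at s = −68 gives a corner at ω = 68 rad/sec.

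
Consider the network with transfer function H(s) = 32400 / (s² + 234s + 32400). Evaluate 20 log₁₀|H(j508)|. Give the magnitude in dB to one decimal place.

-17.9 dB

|(j508)² + 234(j508) + 32400| = |-2.2566e+05 + j1.1887e+05| = 2.551e+05
|H(j508)| = 32400 / 2.551e+05 = 0.12703
20 log₁₀(0.12703) = -17.92 dB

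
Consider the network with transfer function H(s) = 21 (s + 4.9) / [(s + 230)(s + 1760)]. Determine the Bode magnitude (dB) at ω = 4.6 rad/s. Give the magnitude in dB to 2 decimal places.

-69.15 dB

|j4.6 + 4.9| = √(4.6² + 4.9²) = 6.721
|j4.6 + 230| = √(4.6² + 230²) = 230
|j4.6 + 1760| = √(4.6² + 1760²) = 1760
|H(j4.6)| = 21 × 6.721 / (230 × 1760) = 0.00034859
20 log₁₀(0.00034859) = -69.154 dB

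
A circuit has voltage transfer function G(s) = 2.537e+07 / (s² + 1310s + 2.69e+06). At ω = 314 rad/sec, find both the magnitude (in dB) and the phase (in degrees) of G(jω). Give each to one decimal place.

|G| = 19.7 dB, ∠G = -9.0°

|(j314)² + 1310(j314) + 2.69e+06| = |2.5914e+06 + j4.1134e+05| = 2.624e+06
|G(j314)| = 2.537e+07 / 2.624e+06 = 9.669
20 log₁₀(9.669) = 19.71 dB
∠[(j314)² + 1310(j314) + 2.69e+06] = ∠[2.5914e+06 + j4.1134e+05] = 9.02°
∠G(j314) = −9.02° = -9.02°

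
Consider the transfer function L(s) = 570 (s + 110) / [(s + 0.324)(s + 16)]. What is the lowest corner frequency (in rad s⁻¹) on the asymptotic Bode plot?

0.324 rad s⁻¹

Break frequencies occur at each pole and zero magnitude: 0.324 rad s⁻¹, 16 rad s⁻¹, 110 rad s⁻¹.
The lowest is 0.324 rad s⁻¹.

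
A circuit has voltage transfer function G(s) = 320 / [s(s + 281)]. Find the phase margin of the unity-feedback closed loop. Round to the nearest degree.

Gain crossover: |G(jω)| = 1 at ω ≈ 1.14 rad/s.
∠G(j1.14) = −90° − arctan(1.14/281) ≈ -90.23°
PM = 180° + (-90.23°) = 89.77°

90°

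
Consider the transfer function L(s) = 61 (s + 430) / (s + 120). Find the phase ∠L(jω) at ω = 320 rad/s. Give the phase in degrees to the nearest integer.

∠(j320 + 430) = arctan(320/430) = 36.66°
∠(j320 + 120) = arctan(320/120) = 69.44°
∠L(j320) = 36.66° − 69.44° = -32.79°

-33 deg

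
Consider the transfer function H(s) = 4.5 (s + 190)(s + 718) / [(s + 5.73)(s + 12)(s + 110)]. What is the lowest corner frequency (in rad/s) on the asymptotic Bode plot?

5.73 rad/s

Break frequencies occur at each pole and zero magnitude: 5.73 rad/s, 12 rad/s, 110 rad/s, 190 rad/s, 718 rad/s.
The lowest is 5.73 rad/s.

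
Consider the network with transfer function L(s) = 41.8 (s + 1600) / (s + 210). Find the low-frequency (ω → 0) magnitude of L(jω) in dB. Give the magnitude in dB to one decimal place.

50.1 dB

L(0) = 41.8 × 1600 / 210 = 318.48
20 log₁₀(318.48) = 50.06 dB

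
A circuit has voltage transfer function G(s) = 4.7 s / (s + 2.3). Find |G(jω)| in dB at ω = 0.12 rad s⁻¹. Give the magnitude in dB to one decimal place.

-12.2 dB

|j0.12| = 0.12
|j0.12 + 2.3| = √(0.12² + 2.3²) = 2.303
|G(j0.12)| = 4.7 × 0.12 / 2.303 = 0.24488
20 log₁₀(0.24488) = -12.22 dB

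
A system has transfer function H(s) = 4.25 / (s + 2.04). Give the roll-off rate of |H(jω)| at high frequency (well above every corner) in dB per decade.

-20 dB/decade

With 0 zeros and 1 pole, the high-frequency asymptotic slope is 20 × (0 − 1) = -20 dB/decade.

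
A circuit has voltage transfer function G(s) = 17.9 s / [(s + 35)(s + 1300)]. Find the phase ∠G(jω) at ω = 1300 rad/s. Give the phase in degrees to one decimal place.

-43.5 deg

∠(j1300) = 90.00°
∠(j1300 + 35) = arctan(1300/35) = 88.46°
∠(j1300 + 1300) = arctan(1300/1300) = 45.00°
∠G(j1300) = 90.00° − (88.46° + 45.00°) = -43.46°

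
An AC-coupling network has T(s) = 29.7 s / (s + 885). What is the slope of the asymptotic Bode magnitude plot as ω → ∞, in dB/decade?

With 1 zero and 1 pole, the high-frequency asymptotic slope is 20 × (1 − 1) = 0 dB/decade.

0 dB/decade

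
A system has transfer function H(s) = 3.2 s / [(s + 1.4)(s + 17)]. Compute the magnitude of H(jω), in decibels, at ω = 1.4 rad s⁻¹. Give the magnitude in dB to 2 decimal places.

|j1.4| = 1.4
|j1.4 + 1.4| = √(1.4² + 1.4²) = 1.98
|j1.4 + 17| = √(1.4² + 17²) = 17.06
|H(j1.4)| = 3.2 × 1.4 / (1.98 × 17.06) = 0.13265
20 log₁₀(0.13265) = -17.546 dB

-17.55 dB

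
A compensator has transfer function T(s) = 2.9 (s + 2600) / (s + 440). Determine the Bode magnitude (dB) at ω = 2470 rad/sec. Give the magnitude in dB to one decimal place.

12.4 dB

|j2470 + 2600| = √(2470² + 2600²) = 3586
|j2470 + 440| = √(2470² + 440²) = 2509
|T(j2470)| = 2.9 × 3586 / 2509 = 4.1453
20 log₁₀(4.1453) = 12.35 dB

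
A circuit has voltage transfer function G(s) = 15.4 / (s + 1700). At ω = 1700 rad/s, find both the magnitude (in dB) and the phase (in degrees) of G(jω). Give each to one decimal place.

|G| = -43.9 dB, ∠G = -45.0°

|j1700 + 1700| = √(1700² + 1700²) = 2404
|G(j1700)| = 15.4 / 2404 = 0.0064056
20 log₁₀(0.0064056) = -43.87 dB
∠(j1700 + 1700) = arctan(1700/1700) = 45.00°
∠G(j1700) = −45.00° = -45.00°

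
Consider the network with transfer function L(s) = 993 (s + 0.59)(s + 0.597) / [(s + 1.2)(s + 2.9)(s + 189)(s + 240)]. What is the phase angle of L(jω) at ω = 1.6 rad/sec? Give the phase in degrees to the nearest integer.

∠(j1.6 + 0.59) = arctan(1.6/0.59) = 69.76°
∠(j1.6 + 0.597) = arctan(1.6/0.597) = 69.54°
∠(j1.6 + 1.2) = arctan(1.6/1.2) = 53.13°
∠(j1.6 + 2.9) = arctan(1.6/2.9) = 28.89°
∠(j1.6 + 189) = arctan(1.6/189) = 0.49°
∠(j1.6 + 240) = arctan(1.6/240) = 0.38°
∠L(j1.6) = 69.76° + 69.54° − (53.13° + 28.89° + 0.49° + 0.38°) = 56.41°

56°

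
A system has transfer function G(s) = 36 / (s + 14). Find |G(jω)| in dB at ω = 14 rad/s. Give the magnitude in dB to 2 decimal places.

5.19 dB

|j14 + 14| = √(14² + 14²) = 19.8
|G(j14)| = 36 / 19.8 = 1.8183
20 log₁₀(1.8183) = 5.193 dB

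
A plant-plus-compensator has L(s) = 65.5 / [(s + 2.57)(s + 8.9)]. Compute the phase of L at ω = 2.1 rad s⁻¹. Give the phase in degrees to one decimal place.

∠(j2.1 + 2.57) = arctan(2.1/2.57) = 39.25°
∠(j2.1 + 8.9) = arctan(2.1/8.9) = 13.28°
∠L(j2.1) = − (39.25° + 13.28°) = -52.53°

-52.5 deg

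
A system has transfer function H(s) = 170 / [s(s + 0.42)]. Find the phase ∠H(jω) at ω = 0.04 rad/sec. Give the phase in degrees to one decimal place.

∠(j0.04 + 0.42) = arctan(0.04/0.42) = 5.44°
∠(j0.04) = 90.00°
∠H(j0.04) = − (5.44° + 90.00°) = -95.44°

-95.4°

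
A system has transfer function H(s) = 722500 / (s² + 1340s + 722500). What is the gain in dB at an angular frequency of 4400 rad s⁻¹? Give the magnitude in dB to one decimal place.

|(j4400)² + 1340(j4400) + 722500| = |-1.8638e+07 + j5.896e+06| = 1.955e+07
|H(j4400)| = 722500 / 1.955e+07 = 0.036961
20 log₁₀(0.036961) = -28.65 dB

-28.6 dB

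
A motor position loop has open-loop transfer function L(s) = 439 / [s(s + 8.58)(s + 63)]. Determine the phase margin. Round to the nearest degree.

84°

Gain crossover: |L(jω)| = 1 at ω ≈ 0.809 rad/sec.
∠L(j0.809) = −90° − arctan(0.809/8.58) − arctan(0.809/63) ≈ -96.12°
PM = 180° + (-96.12°) = 83.88°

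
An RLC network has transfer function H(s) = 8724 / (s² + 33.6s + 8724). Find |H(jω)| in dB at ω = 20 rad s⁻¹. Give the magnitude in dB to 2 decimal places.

0.38 dB

|(j20)² + 33.6(j20) + 8724| = |8324 + j672| = 8351
|H(j20)| = 8724 / 8351 = 1.0447
20 log₁₀(1.0447) = 0.379 dB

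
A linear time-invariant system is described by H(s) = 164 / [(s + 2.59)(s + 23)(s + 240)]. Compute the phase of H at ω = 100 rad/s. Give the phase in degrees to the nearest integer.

∠(j100 + 2.59) = arctan(100/2.59) = 88.52°
∠(j100 + 23) = arctan(100/23) = 77.05°
∠(j100 + 240) = arctan(100/240) = 22.62°
∠H(j100) = − (88.52° + 77.05° + 22.62°) = -188.18°

-188°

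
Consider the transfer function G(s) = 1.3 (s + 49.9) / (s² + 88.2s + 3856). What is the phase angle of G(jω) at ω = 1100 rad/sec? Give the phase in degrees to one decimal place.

∠(j1100 + 49.9) = arctan(1100/49.9) = 87.40°
∠[(j1100)² + 88.2(j1100) + 3856] = ∠[-1.2061e+06 + j97020] = 175.40°
∠G(j1100) = 87.40° − 175.40° = -88.00°

-88.0°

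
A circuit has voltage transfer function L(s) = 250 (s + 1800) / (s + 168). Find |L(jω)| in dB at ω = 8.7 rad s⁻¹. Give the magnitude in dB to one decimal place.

|j8.7 + 1800| = √(8.7² + 1800²) = 1800
|j8.7 + 168| = √(8.7² + 168²) = 168.2
|L(j8.7)| = 250 × 1800 / 168.2 = 2675
20 log₁₀(2675) = 68.55 dB

68.5 dB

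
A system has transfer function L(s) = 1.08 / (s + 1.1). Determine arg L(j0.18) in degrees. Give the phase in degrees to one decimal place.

-9.3°

∠(j0.18 + 1.1) = arctan(0.18/1.1) = 9.29°
∠L(j0.18) = −9.29° = -9.29°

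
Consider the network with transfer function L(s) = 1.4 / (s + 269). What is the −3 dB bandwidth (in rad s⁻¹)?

269 rad s⁻¹

For a single-pole low-pass, the −3 dB point is at the pole: ω = 269 rad s⁻¹.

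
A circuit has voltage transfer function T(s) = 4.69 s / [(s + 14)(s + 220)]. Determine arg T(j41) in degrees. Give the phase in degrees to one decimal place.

8.3 deg

∠(j41) = 90.00°
∠(j41 + 14) = arctan(41/14) = 71.15°
∠(j41 + 220) = arctan(41/220) = 10.56°
∠T(j41) = 90.00° − (71.15° + 10.56°) = 8.30°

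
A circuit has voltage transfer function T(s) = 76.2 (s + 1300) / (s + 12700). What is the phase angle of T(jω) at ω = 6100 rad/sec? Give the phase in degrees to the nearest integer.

52°

∠(j6100 + 1300) = arctan(6100/1300) = 77.97°
∠(j6100 + 12700) = arctan(6100/12700) = 25.66°
∠T(j6100) = 77.97° − 25.66° = 52.31°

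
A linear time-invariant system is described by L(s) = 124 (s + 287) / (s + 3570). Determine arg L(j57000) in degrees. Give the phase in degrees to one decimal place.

3.3 deg

∠(j57000 + 287) = arctan(57000/287) = 89.71°
∠(j57000 + 3570) = arctan(57000/3570) = 86.42°
∠L(j57000) = 89.71° − 86.42° = 3.30°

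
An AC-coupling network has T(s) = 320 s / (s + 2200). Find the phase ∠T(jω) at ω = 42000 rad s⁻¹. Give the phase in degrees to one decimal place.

∠(j42000) = 90.00°
∠(j42000 + 2200) = arctan(42000/2200) = 87.00°
∠T(j42000) = 90.00° − 87.00° = 3.00°

3.0°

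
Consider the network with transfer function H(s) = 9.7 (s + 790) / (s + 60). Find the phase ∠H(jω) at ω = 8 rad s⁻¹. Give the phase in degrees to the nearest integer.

∠(j8 + 790) = arctan(8/790) = 0.58°
∠(j8 + 60) = arctan(8/60) = 7.59°
∠H(j8) = 0.58° − 7.59° = -7.01°

-7°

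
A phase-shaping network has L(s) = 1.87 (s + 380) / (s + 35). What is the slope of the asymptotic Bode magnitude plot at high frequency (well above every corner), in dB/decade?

0 dB/decade

With 1 zero and 1 pole, the high-frequency asymptotic slope is 20 × (1 − 1) = 0 dB/decade.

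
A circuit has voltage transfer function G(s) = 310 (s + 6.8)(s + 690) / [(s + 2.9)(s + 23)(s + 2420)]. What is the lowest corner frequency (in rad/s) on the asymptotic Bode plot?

Break frequencies occur at each pole and zero magnitude: 2.9 rad/s, 6.8 rad/s, 23 rad/s, 690 rad/s, 2420 rad/s.
The lowest is 2.9 rad/s.

2.9 rad/s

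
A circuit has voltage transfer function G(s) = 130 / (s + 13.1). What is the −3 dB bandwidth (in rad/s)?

For a single-pole low-pass, the −3 dB point is at the pole: ω = 13.1 rad/s.

13.1 rad/s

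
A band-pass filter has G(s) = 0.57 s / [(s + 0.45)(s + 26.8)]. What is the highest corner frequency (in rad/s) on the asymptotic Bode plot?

Break frequencies occur at each pole and zero magnitude: 0.45 rad/s, 26.8 rad/s.
The highest is 26.8 rad/s.

26.8 rad/s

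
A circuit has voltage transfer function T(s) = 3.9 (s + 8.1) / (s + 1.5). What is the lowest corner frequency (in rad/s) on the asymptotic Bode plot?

Break frequencies occur at each pole and zero magnitude: 1.5 rad/s, 8.1 rad/s.
The lowest is 1.5 rad/s.

1.5 rad/s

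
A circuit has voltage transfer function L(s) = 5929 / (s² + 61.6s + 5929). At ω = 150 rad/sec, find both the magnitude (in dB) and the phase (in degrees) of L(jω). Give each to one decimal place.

|(j150)² + 61.6(j150) + 5929| = |-16571 + j9240| = 1.897e+04
|L(j150)| = 5929 / 1.897e+04 = 0.3125
20 log₁₀(0.3125) = -10.10 dB
∠[(j150)² + 61.6(j150) + 5929] = ∠[-16571 + j9240] = 150.86°
∠L(j150) = −150.86° = -150.86°

|L| = -10.1 dB, ∠L = -150.9°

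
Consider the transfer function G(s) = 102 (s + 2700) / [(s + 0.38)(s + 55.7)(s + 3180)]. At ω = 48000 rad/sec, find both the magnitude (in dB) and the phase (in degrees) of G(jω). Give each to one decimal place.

|j48000 + 2700| = √(48000² + 2700²) = 4.808e+04
|j48000 + 0.38| = √(48000² + 0.38²) = 4.8e+04
|j48000 + 55.7| = √(48000² + 55.7²) = 4.8e+04
|j48000 + 3180| = √(48000² + 3180²) = 4.811e+04
|G(j48000)| = 102 × 4.808e+04 / (4.8e+04 × 4.8e+04 × 4.811e+04) = 4.4244e-08
20 log₁₀(4.4244e-08) = -147.08 dB
∠(j48000 + 2700) = arctan(48000/2700) = 86.78°
∠(j48000 + 0.38) = arctan(48000/0.38) = 90.00°
∠(j48000 + 55.7) = arctan(48000/55.7) = 89.93°
∠(j48000 + 3180) = arctan(48000/3180) = 86.21°
∠G(j48000) = 86.78° − (90.00° + 89.93° + 86.21°) = -179.36°

|G| = -147.1 dB, ∠G = -179.4°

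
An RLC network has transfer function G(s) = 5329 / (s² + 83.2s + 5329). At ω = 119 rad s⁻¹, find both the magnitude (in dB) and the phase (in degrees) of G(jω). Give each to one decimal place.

|G| = -7.9 dB, ∠G = -131.7°

|(j119)² + 83.2(j119) + 5329| = |-8832 + j9900.8| = 1.327e+04
|G(j119)| = 5329 / 1.327e+04 = 0.40165
20 log₁₀(0.40165) = -7.92 dB
∠[(j119)² + 83.2(j119) + 5329] = ∠[-8832 + j9900.8] = 131.73°
∠G(j119) = −131.73° = -131.73°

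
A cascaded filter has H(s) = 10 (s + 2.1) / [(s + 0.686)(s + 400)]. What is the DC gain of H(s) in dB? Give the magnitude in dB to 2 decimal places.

H(0) = 10 × 2.1 / (0.686 × 400) = 0.076531
20 log₁₀(0.076531) = -22.323 dB

-22.32 dB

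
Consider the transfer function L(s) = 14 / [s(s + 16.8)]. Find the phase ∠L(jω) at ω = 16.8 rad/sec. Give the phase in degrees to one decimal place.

-135.0°

∠(j16.8 + 16.8) = arctan(16.8/16.8) = 45.00°
∠(j16.8) = 90.00°
∠L(j16.8) = − (45.00° + 90.00°) = -135.00°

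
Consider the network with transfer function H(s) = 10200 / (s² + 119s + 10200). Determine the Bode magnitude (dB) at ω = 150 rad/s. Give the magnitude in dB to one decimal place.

|(j150)² + 119(j150) + 10200| = |-12300 + j17850| = 2.168e+04
|H(j150)| = 10200 / 2.168e+04 = 0.47053
20 log₁₀(0.47053) = -6.55 dB

-6.5 dB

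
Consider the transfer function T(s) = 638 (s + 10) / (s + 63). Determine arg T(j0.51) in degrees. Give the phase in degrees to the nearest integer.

∠(j0.51 + 10) = arctan(0.51/10) = 2.92°
∠(j0.51 + 63) = arctan(0.51/63) = 0.46°
∠T(j0.51) = 2.92° − 0.46° = 2.46°

2 deg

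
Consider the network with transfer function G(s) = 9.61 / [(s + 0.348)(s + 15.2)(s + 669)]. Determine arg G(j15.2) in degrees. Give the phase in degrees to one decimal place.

-135.0°

∠(j15.2 + 0.348) = arctan(15.2/0.348) = 88.69°
∠(j15.2 + 15.2) = arctan(15.2/15.2) = 45.00°
∠(j15.2 + 669) = arctan(15.2/669) = 1.30°
∠G(j15.2) = − (88.69° + 45.00° + 1.30°) = -134.99°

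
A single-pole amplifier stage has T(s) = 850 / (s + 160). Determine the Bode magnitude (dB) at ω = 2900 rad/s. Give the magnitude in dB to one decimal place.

|j2900 + 160| = √(2900² + 160²) = 2904
|T(j2900)| = 850 / 2904 = 0.29266
20 log₁₀(0.29266) = -10.67 dB

-10.7 dB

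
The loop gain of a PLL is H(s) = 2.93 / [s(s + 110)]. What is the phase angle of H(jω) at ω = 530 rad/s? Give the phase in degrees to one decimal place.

∠(j530 + 110) = arctan(530/110) = 78.27°
∠(j530) = 90.00°
∠H(j530) = − (78.27° + 90.00°) = -168.27°

-168.3 deg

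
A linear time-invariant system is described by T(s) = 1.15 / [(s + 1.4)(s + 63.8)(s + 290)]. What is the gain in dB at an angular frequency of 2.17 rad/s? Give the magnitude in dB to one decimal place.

|j2.17 + 1.4| = √(2.17² + 1.4²) = 2.582
|j2.17 + 63.8| = √(2.17² + 63.8²) = 63.84
|j2.17 + 290| = √(2.17² + 290²) = 290
|T(j2.17)| = 1.15 / (2.582 × 63.84 × 290) = 2.4054e-05
20 log₁₀(2.4054e-05) = -92.38 dB

-92.4 dB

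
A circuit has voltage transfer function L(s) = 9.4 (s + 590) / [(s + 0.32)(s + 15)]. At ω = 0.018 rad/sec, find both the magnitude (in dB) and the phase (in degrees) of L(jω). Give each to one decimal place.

|L| = 61.2 dB, ∠L = -3.3°

|j0.018 + 590| = √(0.018² + 590²) = 590
|j0.018 + 0.32| = √(0.018² + 0.32²) = 0.3205
|j0.018 + 15| = √(0.018² + 15²) = 15
|L(j0.018)| = 9.4 × 590 / (0.3205 × 15) = 1153.6
20 log₁₀(1153.6) = 61.24 dB
∠(j0.018 + 590) = arctan(0.018/590) = 0.00°
∠(j0.018 + 0.32) = arctan(0.018/0.32) = 3.22°
∠(j0.018 + 15) = arctan(0.018/15) = 0.07°
∠L(j0.018) = 0.00° − (3.22° + 0.07°) = -3.29°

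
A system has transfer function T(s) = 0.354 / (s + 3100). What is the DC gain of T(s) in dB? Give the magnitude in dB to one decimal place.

-78.8 dB

T(0) = 0.354 / 3100 = 0.00011419
20 log₁₀(0.00011419) = -78.85 dB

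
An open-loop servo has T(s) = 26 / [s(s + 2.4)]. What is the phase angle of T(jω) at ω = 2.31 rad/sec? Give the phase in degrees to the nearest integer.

-134°

∠(j2.31 + 2.4) = arctan(2.31/2.4) = 43.91°
∠(j2.31) = 90.00°
∠T(j2.31) = − (43.91° + 90.00°) = -133.91°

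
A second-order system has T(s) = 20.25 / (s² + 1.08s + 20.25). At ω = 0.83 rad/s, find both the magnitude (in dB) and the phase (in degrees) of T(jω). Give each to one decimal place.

|(j0.83)² + 1.08(j0.83) + 20.25| = |19.561 + j0.8964| = 19.58
|T(j0.83)| = 20.25 / 19.58 = 1.0341
20 log₁₀(1.0341) = 0.29 dB
∠[(j0.83)² + 1.08(j0.83) + 20.25] = ∠[19.561 + j0.8964] = 2.62°
∠T(j0.83) = −2.62° = -2.62°

|T| = 0.3 dB, ∠T = -2.6 deg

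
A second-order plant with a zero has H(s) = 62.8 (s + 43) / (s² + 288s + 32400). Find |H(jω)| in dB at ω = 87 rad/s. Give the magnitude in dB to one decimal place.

|j87 + 43| = √(87² + 43²) = 97.05
|(j87)² + 288(j87) + 32400| = |24831 + j25056| = 3.528e+04
|H(j87)| = 62.8 × 97.05 / 3.528e+04 = 0.17277
20 log₁₀(0.17277) = -15.25 dB

-15.3 dB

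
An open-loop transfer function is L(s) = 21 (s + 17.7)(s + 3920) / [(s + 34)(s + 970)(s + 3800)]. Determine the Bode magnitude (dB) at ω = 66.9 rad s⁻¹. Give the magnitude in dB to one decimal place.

|j66.9 + 17.7| = √(66.9² + 17.7²) = 69.2
|j66.9 + 3920| = √(66.9² + 3920²) = 3921
|j66.9 + 34| = √(66.9² + 34²) = 75.04
|j66.9 + 970| = √(66.9² + 970²) = 972.3
|j66.9 + 3800| = √(66.9² + 3800²) = 3801
|L(j66.9)| = 21 × 69.2 × 3921 / (75.04 × 972.3 × 3801) = 0.020546
20 log₁₀(0.020546) = -33.75 dB

-33.7 dB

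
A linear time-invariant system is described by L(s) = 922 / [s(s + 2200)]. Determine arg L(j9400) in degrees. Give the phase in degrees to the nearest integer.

∠(j9400 + 2200) = arctan(9400/2200) = 76.83°
∠(j9400) = 90.00°
∠L(j9400) = − (76.83° + 90.00°) = -166.83°

-167°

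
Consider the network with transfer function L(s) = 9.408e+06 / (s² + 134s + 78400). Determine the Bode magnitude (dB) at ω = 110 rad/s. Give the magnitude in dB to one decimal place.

42.8 dB

|(j110)² + 134(j110) + 78400| = |66300 + j14740| = 6.792e+04
|L(j110)| = 9.408e+06 / 6.792e+04 = 138.52
20 log₁₀(138.52) = 42.83 dB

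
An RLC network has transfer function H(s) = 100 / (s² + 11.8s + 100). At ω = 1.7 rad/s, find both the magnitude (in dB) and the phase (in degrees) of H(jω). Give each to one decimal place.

|H| = 0.1 dB, ∠H = -11.7°

|(j1.7)² + 11.8(j1.7) + 100| = |97.11 + j20.06| = 99.16
|H(j1.7)| = 100 / 99.16 = 1.0085
20 log₁₀(1.0085) = 0.07 dB
∠[(j1.7)² + 11.8(j1.7) + 100] = ∠[97.11 + j20.06] = 11.67°
∠H(j1.7) = −11.67° = -11.67°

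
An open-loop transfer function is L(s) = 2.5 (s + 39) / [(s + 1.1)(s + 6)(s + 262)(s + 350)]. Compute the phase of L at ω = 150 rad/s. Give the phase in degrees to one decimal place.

∠(j150 + 39) = arctan(150/39) = 75.43°
∠(j150 + 1.1) = arctan(150/1.1) = 89.58°
∠(j150 + 6) = arctan(150/6) = 87.71°
∠(j150 + 262) = arctan(150/262) = 29.79°
∠(j150 + 350) = arctan(150/350) = 23.20°
∠L(j150) = 75.43° − (89.58° + 87.71° + 29.79° + 23.20°) = -154.85°

-154.9°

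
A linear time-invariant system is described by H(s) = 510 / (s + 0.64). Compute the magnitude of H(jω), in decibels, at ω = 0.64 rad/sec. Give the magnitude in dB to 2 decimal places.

|j0.64 + 0.64| = √(0.64² + 0.64²) = 0.9051
|H(j0.64)| = 510 / 0.9051 = 563.48
20 log₁₀(563.48) = 55.018 dB

55.02 dB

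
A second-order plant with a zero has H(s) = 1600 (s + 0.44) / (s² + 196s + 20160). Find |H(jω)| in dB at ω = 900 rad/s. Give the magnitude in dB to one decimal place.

|j900 + 0.44| = √(900² + 0.44²) = 900
|(j900)² + 196(j900) + 20160| = |-7.8984e+05 + j1.764e+05| = 8.093e+05
|H(j900)| = 1600 × 900 / 8.093e+05 = 1.7793
20 log₁₀(1.7793) = 5.01 dB

5.0 dB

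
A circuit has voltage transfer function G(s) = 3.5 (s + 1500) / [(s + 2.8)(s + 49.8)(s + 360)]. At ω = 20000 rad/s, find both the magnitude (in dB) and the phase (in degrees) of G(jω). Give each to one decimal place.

|j20000 + 1500| = √(20000² + 1500²) = 2.006e+04
|j20000 + 2.8| = √(20000² + 2.8²) = 2e+04
|j20000 + 49.8| = √(20000² + 49.8²) = 2e+04
|j20000 + 360| = √(20000² + 360²) = 2e+04
|G(j20000)| = 3.5 × 2.006e+04 / (2e+04 × 2e+04 × 2e+04) = 8.7731e-09
20 log₁₀(8.7731e-09) = -161.14 dB
∠(j20000 + 1500) = arctan(20000/1500) = 85.71°
∠(j20000 + 2.8) = arctan(20000/2.8) = 89.99°
∠(j20000 + 49.8) = arctan(20000/49.8) = 89.86°
∠(j20000 + 360) = arctan(20000/360) = 88.97°
∠G(j20000) = 85.71° − (89.99° + 89.86° + 88.97°) = -183.11°

|G| = -161.1 dB, ∠G = -183.1 deg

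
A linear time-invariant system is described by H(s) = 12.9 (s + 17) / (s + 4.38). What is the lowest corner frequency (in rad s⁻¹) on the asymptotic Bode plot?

Break frequencies occur at each pole and zero magnitude: 4.38 rad s⁻¹, 17 rad s⁻¹.
The lowest is 4.38 rad s⁻¹.

4.38 rad s⁻¹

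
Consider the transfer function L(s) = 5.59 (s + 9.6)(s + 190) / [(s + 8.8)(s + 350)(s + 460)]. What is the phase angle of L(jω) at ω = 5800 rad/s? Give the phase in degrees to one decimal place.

-83.9°

∠(j5800 + 9.6) = arctan(5800/9.6) = 89.91°
∠(j5800 + 190) = arctan(5800/190) = 88.12°
∠(j5800 + 8.8) = arctan(5800/8.8) = 89.91°
∠(j5800 + 350) = arctan(5800/350) = 86.55°
∠(j5800 + 460) = arctan(5800/460) = 85.47°
∠L(j5800) = 89.91° + 88.12° − (89.91° + 86.55° + 85.47°) = -83.90°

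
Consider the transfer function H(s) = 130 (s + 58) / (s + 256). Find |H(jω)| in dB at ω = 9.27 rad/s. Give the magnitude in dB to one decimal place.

|j9.27 + 58| = √(9.27² + 58²) = 58.74
|j9.27 + 256| = √(9.27² + 256²) = 256.2
|H(j9.27)| = 130 × 58.74 / 256.2 = 29.807
20 log₁₀(29.807) = 29.49 dB

29.5 dB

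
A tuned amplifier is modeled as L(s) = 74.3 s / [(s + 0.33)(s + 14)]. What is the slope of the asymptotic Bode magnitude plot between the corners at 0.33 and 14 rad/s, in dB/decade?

0 dB/decade

In this band the factors already past their corner are: 1 differentiator zero, pole at 0.33; net slope = 0 dB/decade.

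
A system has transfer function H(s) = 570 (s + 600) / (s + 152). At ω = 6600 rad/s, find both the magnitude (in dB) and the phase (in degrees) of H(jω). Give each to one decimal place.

|j6600 + 600| = √(6600² + 600²) = 6627
|j6600 + 152| = √(6600² + 152²) = 6602
|H(j6600)| = 570 × 6627 / 6602 = 572.2
20 log₁₀(572.2) = 55.15 dB
∠(j6600 + 600) = arctan(6600/600) = 84.81°
∠(j6600 + 152) = arctan(6600/152) = 88.68°
∠H(j6600) = 84.81° − 88.68° = -3.88°

|H| = 55.2 dB, ∠H = -3.9 deg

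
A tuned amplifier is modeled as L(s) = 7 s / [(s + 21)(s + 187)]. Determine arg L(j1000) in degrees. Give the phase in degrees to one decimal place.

∠(j1000) = 90.00°
∠(j1000 + 21) = arctan(1000/21) = 88.80°
∠(j1000 + 187) = arctan(1000/187) = 79.41°
∠L(j1000) = 90.00° − (88.80° + 79.41°) = -78.20°

-78.2°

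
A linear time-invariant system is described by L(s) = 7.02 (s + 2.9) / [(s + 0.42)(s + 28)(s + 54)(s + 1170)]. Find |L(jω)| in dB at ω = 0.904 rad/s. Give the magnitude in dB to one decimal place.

|j0.904 + 2.9| = √(0.904² + 2.9²) = 3.038
|j0.904 + 0.42| = √(0.904² + 0.42²) = 0.9968
|j0.904 + 28| = √(0.904² + 28²) = 28.01
|j0.904 + 54| = √(0.904² + 54²) = 54.01
|j0.904 + 1170| = √(0.904² + 1170²) = 1170
|L(j0.904)| = 7.02 × 3.038 / (0.9968 × 28.01 × 54.01 × 1170) = 1.2085e-05
20 log₁₀(1.2085e-05) = -98.36 dB

-98.4 dB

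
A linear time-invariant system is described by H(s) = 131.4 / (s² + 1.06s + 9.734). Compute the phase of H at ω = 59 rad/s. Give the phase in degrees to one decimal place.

∠[(j59)² + 1.06(j59) + 9.734] = ∠[-3471.3 + j62.54] = 178.97°
∠H(j59) = −178.97° = -178.97°

-179.0 deg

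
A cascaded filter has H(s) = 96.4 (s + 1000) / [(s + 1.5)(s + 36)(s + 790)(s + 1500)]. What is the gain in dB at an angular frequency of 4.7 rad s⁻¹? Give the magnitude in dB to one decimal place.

-66.9 dB

|j4.7 + 1000| = √(4.7² + 1000²) = 1000
|j4.7 + 1.5| = √(4.7² + 1.5²) = 4.934
|j4.7 + 36| = √(4.7² + 36²) = 36.31
|j4.7 + 790| = √(4.7² + 790²) = 790
|j4.7 + 1500| = √(4.7² + 1500²) = 1500
|H(j4.7)| = 96.4 × 1000 / (4.934 × 36.31 × 790 × 1500) = 0.00045417
20 log₁₀(0.00045417) = -66.86 dB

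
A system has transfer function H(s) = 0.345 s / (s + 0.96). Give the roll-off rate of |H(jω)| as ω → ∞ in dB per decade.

0 dB/decade

With 1 zero and 1 pole, the high-frequency asymptotic slope is 20 × (1 − 1) = 0 dB/decade.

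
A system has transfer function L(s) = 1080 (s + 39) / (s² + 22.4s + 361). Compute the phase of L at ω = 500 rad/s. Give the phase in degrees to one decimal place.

∠(j500 + 39) = arctan(500/39) = 85.54°
∠[(j500)² + 22.4(j500) + 361] = ∠[-2.4964e+05 + j11200] = 177.43°
∠L(j500) = 85.54° − 177.43° = -91.89°

-91.9°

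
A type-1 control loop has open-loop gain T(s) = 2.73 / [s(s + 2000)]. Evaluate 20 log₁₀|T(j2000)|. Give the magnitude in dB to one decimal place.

-126.3 dB

|j2000 + 2000| = √(2000² + 2000²) = 2828
|j2000| = 2000
|T(j2000)| = 2.73 / (2828 × 2000) = 4.826e-07
20 log₁₀(4.826e-07) = -126.33 dB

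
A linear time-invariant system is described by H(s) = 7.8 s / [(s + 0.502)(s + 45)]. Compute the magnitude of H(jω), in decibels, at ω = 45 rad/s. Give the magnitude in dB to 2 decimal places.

-18.23 dB

|j45| = 45
|j45 + 0.502| = √(45² + 0.502²) = 45
|j45 + 45| = √(45² + 45²) = 63.64
|H(j45)| = 7.8 × 45 / (45 × 63.64) = 0.12256
20 log₁₀(0.12256) = -18.233 dB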